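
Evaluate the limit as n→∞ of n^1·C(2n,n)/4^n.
∞

Solution: C(2n,n) ~ 4^n/√(πn), so n^1·C(2n,n)/4^n ~ n^(1 − 1/2)/√π → ∞.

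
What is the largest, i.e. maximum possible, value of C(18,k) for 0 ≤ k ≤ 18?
48,620

Maximum at k = 9: C(18,9) = 48,620.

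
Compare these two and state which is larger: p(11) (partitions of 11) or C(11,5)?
C(11,5)

Explanation: Pentagonal recurrence p(n) = p(n−1) + p(n−2) − p(n−5) − p(n−7) + …: p(11) = p(10) + p(9) − p(6) − p(4) = 42 + 30 − 11 − 5 = 56; C(11,5) = 462.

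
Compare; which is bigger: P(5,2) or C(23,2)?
C(23,2)

Working:
P(5,2)=20, C(23,2)=253.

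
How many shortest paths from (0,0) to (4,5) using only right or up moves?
126

Explanation: Choose 4 rights from 9 moves: C(9,4) = 126.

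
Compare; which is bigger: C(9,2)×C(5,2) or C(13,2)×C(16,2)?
C(13,2)×C(16,2)

Reasoning: C(9,2)×C(5,2)=360, C(13,2)×C(16,2)=9,360.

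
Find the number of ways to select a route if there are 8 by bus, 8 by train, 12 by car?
By the addition principle: 8 + 8 + 12 = 28.
Final answer: 28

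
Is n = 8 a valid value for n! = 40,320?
Yes

Working:
8! = 8·7! = 8·5,040 = 40,320, which equals 40,320.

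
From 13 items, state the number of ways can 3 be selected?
C(13,3) = 13! / (3! × (13-3)!)
         = 13! / (3! × 10!)
         = 286
Final answer: 286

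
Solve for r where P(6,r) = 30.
P(6,r) = 6·5·…·(6−r+1), a product of r factors. Multiplying down from 6: 6 = 6; 6·5 = 30 ✓ (2 factors). So r = 2.

Answer: 2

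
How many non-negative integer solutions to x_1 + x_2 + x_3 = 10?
66

Explanation: C(10+3-1, 3-1) = 66.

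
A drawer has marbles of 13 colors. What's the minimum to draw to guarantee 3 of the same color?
27

Reasoning: Worst case: 2 of each = 26. One more: 27.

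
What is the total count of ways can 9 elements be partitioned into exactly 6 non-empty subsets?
2,646

This equals S(9,6), the Stirling number of the 2nd kind.
Using the Stirling recurrence: S(n,k) = k·S(n-1,k) + S(n-1,k-1)
S(9,6) = 6·S(8,6) + S(8,5)
         = 6·266 + 1050
         = 1596 + 1050
         = 2,646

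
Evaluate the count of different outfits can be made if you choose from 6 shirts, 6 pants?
By the multiplication principle: 6 × 6 = 36.
Final answer: 36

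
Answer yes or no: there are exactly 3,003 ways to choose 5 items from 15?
Yes

Working:
C(15,5) = 3,003.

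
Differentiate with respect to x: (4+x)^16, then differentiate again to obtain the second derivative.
240(4+x)^14

First derivative: 16(4+x)^{15}. Second derivative: 16·15·(4+x)^{14} = 240(4+x)^{14}.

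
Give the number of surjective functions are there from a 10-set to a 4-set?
818,520

Working:
Onto functions = 4! × S(10,4)
First compute S(10,4) via recurrence:
Using the Stirling recurrence: S(n,k) = k·S(n-1,k) + S(n-1,k-1)
S(10,4) = 4·S(9,4) + S(9,3)
         = 4·7770 + 3025
         = 31080 + 3025
         = 34,105
Then: 24 × 34105 = 818,520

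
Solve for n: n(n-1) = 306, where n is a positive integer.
18

Working:
n² − n − 306 = 0, so n = (1 ± √(1 + 4·306))/2 = (1 ± √1,225)/2 = (1 ± 35)/2, i.e. n = 18 or n = -17. Taking the positive root, n = 18 (check: 18×17 = 306).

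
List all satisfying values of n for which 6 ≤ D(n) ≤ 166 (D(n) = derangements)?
Using D(n) = (n−1)[D(n−1) + D(n−2)] with D(1)=0, D(2)=1: D(3)=2; D(4)=9; D(5)=44; D(6)=265. So valid n = 4, 5.
Final answer: 4, 5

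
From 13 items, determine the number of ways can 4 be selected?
715

Explanation: C(13,4) = 13! / (4! × (13-4)!)
         = 13! / (4! × 9!)
         = 715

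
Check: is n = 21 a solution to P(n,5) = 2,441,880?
P(21,5) = 21·20·19·18·17 = 2,441,880, which equals 2,441,880.

Answer: Yes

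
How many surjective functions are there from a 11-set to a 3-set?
171,006

Solution: Onto functions = 3! × S(11,3)
First compute S(11,3) via recurrence:
Using the Stirling recurrence: S(n,k) = k·S(n-1,k) + S(n-1,k-1)
S(11,3) = 3·S(10,3) + S(10,2)
         = 3·9330 + 511
         = 27990 + 511
         = 28,501
Then: 6 × 28501 = 171,006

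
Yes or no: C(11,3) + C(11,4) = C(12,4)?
Yes

Working:
Pascal's identity: LHS = 165 + 330 = 495; RHS = C(12,4) = 495. Both sides agree, so the statement holds.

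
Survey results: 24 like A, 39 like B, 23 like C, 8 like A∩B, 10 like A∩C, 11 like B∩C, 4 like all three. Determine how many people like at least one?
|A∪B∪C| = 24+39+23-8-10-11+4 = 61.

Answer: 61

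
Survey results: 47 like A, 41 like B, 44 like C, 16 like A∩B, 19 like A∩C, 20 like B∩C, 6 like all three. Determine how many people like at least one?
|A∪B∪C| = 47+41+44-16-19-20+6 = 83.

Answer: 83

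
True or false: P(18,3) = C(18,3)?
False

P(18,3) = 4,896 and C(18,3) = 816; P(n,r) = r! × C(n,r) so P > C whenever r ≥ 2.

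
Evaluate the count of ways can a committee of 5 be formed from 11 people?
462

C(11,5) = 11! / (5! × (11-5)!)
         = 11! / (5! × 6!)
         = 462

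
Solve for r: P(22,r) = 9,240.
3

P(22,r) = 22·21·…·(22−r+1), a product of r factors. Multiplying down from 22: 22 = 22; 22·21 = 462; 22·21·20 = 9,240 ✓ (3 factors). So r = 3.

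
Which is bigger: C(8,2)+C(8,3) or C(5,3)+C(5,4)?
C(8,2)+C(8,3)

Solution: First=84, Second=15.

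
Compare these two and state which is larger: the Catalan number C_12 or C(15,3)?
C_12

C_12 = C(24,12)/(12+1) = 2,704,156/13 = 208,012; C(15,3) = 455.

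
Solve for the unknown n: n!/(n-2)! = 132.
12

n!/(n-2)! = n×(n-1), a product of 2 consecutive integers ≈ (n−0.5)^2. 132^(1/2) + 0.5 ≈ 12.0; check n = 12: 12×11 = 132 ✓. So n = 12.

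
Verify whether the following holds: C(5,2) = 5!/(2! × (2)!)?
The correct denominator is 2!×3!, giving C(5,2) = 10; the stated RHS is 5!/(2!×2!) = 30 ≠ 10, so the statement does not hold.

Answer: False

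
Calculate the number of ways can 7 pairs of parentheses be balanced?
Using the Catalan number formula: C_n = C(2n, n) / (n+1)
C_7 = C(14, 7) / (7+1)
     = 3432 / 8
     = 429

Answer: 429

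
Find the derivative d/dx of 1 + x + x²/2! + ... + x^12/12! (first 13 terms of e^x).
Differentiating term by term gives the first 12 terms of e^x.

Answer: 1 + x + x²/2! + ... + x^11/11!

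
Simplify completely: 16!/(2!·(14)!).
120

This is C(16,2) = 120.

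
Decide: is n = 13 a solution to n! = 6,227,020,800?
Yes

Explanation: 13! = 13·12! = 13·479,001,600 = 6,227,020,800, which equals 6,227,020,800.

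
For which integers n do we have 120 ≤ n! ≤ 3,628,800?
5, 6, 7, 8, 9, 10

Working:
n! is strictly increasing; 5! = 120 and 10! = 3,628,800, so valid n = 5, 6, 7, 8, 9, 10.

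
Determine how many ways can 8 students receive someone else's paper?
14,833

Solution: Using D(n) = (n-1)[D(n-1) + D(n-2)]:
D(8) = (8-1) × [D(7) + D(6)]
      = 7 × [1854 + 265]
      = 7 × 2119
      = 14,833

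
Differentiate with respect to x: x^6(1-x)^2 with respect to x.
6x^5(1-x)^2 - 2x^6(1-x)^1

Product rule: 6x^{5}(1-x)^{2} + x^6·(-2)(1-x)^{1}.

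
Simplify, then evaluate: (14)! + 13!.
93,405,312,000

Reasoning: (14)! + 13! = (14)·13! + 13! = (14+1)·13! = 15·13! = 93,405,312,000.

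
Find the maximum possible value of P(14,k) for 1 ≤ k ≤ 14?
87,178,291,200

Solution: P(14,k) increases in k, so maximum at k = 14: 14! = 87,178,291,200.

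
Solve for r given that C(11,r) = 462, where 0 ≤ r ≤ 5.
5

Explanation: C(11,r) is increasing for 0 ≤ r ≤ 5. Stepping up (C(11,r+1) = C(11,r)·(11−r)/(r+1)): C(11,1) = 11, C(11,2) = 55, C(11,3) = 165, C(11,4) = 330, C(11,5) = 462 ✓. So r = 5.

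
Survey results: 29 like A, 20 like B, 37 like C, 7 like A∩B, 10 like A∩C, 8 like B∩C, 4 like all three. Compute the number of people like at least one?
65
|A∪B∪C| = 29+20+37-7-10-8+4 = 65.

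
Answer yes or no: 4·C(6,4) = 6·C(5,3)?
Absorption identity k·C(n,k) = n·C(n-1,k-1). LHS = 4·15 = 60; RHS = 6·10 = 60.
Final answer: Yes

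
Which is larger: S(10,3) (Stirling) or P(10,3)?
S(10,3)

Explanation: S(10,3) = 3·S(9,3) + S(9,2) = 3·3,025 + 255 = 9,330; P(10,3) = 720.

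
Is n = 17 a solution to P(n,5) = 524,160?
No

Reasoning: P(17,5) = 17·16·15·14·13 = 742,560, which does not equal 524,160.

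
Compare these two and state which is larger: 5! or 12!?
12!

5!=120, 12!=479,001,600. 12! > 5!.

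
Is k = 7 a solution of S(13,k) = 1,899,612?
No

S(13,7) = 7·S(12,7) + S(12,6) = 7·627,396 + 1,323,652 = 5,715,424, which does not equal 1,899,612.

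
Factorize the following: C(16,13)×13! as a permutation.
P(16,13)

Solution: C(16,13)×13! = [16!/(13!(3)!)]×13! = 16!/(3)! = P(16,13) = 3,487,131,648,000.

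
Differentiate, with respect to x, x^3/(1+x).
(3x^2(1+x) - x^3)/(1+x)²

Explanation: Quotient rule: [3x^{2}(1+x) - x^3]/(1+x)².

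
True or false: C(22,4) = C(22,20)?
False

Working:
C(22,4) = 7,315 but C(22,20) = 231; symmetry gives C(22,4) = C(22,18), not C(22,20).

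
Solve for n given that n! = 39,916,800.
11

Explanation: n! is strictly increasing. 9! = 362,880, 10! = 3,628,800, 11! = 39,916,800 ✓. So n = 11.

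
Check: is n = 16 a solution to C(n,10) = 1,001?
No

C(16,10) = 16·15·14·13·12·11·10·9·8·7/10! = 29,059,430,400/3,628,800 = 8,008, which does not equal 1,001.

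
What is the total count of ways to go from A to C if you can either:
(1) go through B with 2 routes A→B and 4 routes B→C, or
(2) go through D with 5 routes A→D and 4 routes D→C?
Route via B: 2×4=8. Route via D: 5×4=20. Total: 28.

Answer: 28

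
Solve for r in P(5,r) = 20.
2
P(5,r) = 5·4·…·(5−r+1), a product of r factors. Multiplying down from 5: 5 = 5; 5·4 = 20 ✓ (2 factors). So r = 2.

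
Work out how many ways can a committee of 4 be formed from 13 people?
715

C(13,4) = 13! / (4! × (13-4)!)
         = 13! / (4! × 9!)
         = 715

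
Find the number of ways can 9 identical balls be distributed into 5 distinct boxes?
715

Solution: C(9+5-1, 5-1) = C(13, 4) = 715.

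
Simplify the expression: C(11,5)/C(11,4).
7/5

Working:
C(n,k+1)/C(n,k) = (n−k)/(k+1). Here (11−4)/(4+1) = 7/5 = 7/5.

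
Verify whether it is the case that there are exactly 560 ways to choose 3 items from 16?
C(16,3) = 560.
Final answer: True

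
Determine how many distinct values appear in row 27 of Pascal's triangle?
14

Working:
Row 27 has entries C(27,0)..C(27,27); by symmetry C(27,k)=C(27,27-k), giving 14 distinct values.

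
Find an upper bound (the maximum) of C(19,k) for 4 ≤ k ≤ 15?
92,378

Explanation: C(19,k) is maximised at the centre of the row: C(19,9) = 92,378.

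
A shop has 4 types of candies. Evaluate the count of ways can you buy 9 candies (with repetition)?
220

Working:
Stars and bars: C(9+4-1, 9) = C(12, 9) = 220.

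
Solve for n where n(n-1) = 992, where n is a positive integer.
n² − n − 992 = 0, so n = (1 ± √(1 + 4·992))/2 = (1 ± √3,969)/2 = (1 ± 63)/2, i.e. n = 32 or n = -31. Taking the positive root, n = 32 (check: 32×31 = 992).

Answer: 32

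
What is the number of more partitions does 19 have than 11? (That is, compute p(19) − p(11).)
434

Working:
Pentagonal recurrence p(n) = p(n−1) + p(n−2) − p(n−5) − p(n−7) + …: p(19) = p(18) + p(17) − p(14) − p(12) + p(7) + p(4) = 385 + 297 − 135 − 77 + 15 + 5 = 490.
p(11) = p(10) + p(9) − p(6) − p(4) = 42 + 30 − 11 − 5 = 56.
Difference = 490 − 56 = 434.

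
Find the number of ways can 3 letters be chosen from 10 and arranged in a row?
720

Reasoning: P(10,3) = 10!/(10-3)! = 720.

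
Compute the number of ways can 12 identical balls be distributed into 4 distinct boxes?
C(12+4-1, 4-1) = C(15, 3) = 455.

Answer: 455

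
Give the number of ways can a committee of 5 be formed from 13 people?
1,287

Working:
C(13,5) = 13! / (5! × (13-5)!)
         = 13! / (5! × 8!)
         = 1,287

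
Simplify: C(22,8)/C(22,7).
15/8

Solution: C(n,k+1)/C(n,k) = (n−k)/(k+1). Here (22−7)/(7+1) = 15/8 = 15/8.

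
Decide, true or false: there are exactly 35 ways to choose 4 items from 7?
True

Explanation: C(7,4) = 35.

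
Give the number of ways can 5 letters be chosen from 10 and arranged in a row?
P(10,5) = 10!/(10-5)! = 30,240.

Answer: 30,240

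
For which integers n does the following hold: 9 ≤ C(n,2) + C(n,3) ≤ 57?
4, 5, 6, 7

Reasoning: C(3,2)+C(3,3)=4; C(4,2)+C(4,3)=10; C(5,2)+C(5,3)=20; C(6,2)+C(6,3)=35; C(7,2)+C(7,3)=56; C(8,2)+C(8,3)=84. So valid n = 4, 5, 6, 7.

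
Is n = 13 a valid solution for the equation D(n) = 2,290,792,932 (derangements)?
D(13) = (13-1)·[D(12) + D(11)] = 12·[176,214,841 + 14,684,570] = 2,290,792,932, which equals 2,290,792,932.

Answer: Yes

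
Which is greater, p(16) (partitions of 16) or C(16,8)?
C(16,8)

Explanation: Pentagonal recurrence p(n) = p(n−1) + p(n−2) − p(n−5) − p(n−7) + …: p(16) = p(15) + p(14) − p(11) − p(9) + p(4) + p(1) = 176 + 135 − 56 − 30 + 5 + 1 = 231; C(16,8) = 12,870.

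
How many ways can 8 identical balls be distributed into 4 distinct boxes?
165

Explanation: C(8+4-1, 4-1) = C(11, 3) = 165.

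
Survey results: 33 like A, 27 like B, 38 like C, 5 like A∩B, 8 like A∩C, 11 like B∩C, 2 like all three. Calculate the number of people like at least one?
76
|A∪B∪C| = 33+27+38-5-8-11+2 = 76.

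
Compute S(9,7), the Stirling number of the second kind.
Using the Stirling recurrence: S(n,k) = k·S(n-1,k) + S(n-1,k-1)
S(9,7) = 7·S(8,7) + S(8,6)
         = 7·28 + 266
         = 196 + 266
         = 462
Final answer: 462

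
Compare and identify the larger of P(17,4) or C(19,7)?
P(17,4)=57,120, C(19,7)=50,388.
Final answer: P(17,4)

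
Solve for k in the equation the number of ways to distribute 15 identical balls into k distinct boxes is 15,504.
Stars and bars: the count is C(15+k−1, k−1), increasing in k. k=4: C(18,3) = 816, k=5: C(19,4) = 3,876, k=6: C(20,5) = 15,504 ✓. So k = 6.
Final answer: 6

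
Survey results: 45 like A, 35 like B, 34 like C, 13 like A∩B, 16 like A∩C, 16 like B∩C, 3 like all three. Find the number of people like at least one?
72

Solution: |A∪B∪C| = 45+35+34-13-16-16+3 = 72.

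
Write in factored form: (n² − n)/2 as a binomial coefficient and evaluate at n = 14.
C(n,2); C(14,2) = 91

Solution: (n² − n)/2 = n(n−1)/2 = C(n,2). At n = 14: C(14,2) = 91.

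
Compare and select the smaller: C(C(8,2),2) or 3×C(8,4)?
C(C(8,2),2)=378, 3×C(8,4)=210.
Final answer: 3×C(8,4)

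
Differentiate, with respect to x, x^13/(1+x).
(13x^12(1+x) - x^13)/(1+x)²
Quotient rule: [13x^{12}(1+x) - x^13]/(1+x)².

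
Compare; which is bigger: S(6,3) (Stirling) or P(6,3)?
P(6,3)

Reasoning: S(6,3) = 3·S(5,3) + S(5,2) = 3·25 + 15 = 90; P(6,3) = 120.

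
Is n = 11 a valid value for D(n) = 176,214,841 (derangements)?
No

Solution: D(11) = (11-1)·[D(10) + D(9)] = 10·[1,334,961 + 133,496] = 14,684,570, which does not equal 176,214,841.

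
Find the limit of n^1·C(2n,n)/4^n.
∞

Solution: C(2n,n) ~ 4^n/√(πn), so n^1·C(2n,n)/4^n ~ n^(1 − 1/2)/√π → ∞.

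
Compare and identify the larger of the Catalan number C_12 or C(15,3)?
C_12

Solution: C_12 = C(24,12)/(12+1) = 2,704,156/13 = 208,012; C(15,3) = 455.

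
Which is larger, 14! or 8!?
14!

Explanation: 14!=87,178,291,200, 8!=40,320. 14! > 8!.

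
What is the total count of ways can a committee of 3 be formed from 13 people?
286

Solution: C(13,3) = 13! / (3! × (13-3)!)
         = 13! / (3! × 10!)
         = 286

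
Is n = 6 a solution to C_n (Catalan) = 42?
C_6 = C(12,6)/(6+1) = 924/7 = 132, which does not equal 42.
Final answer: No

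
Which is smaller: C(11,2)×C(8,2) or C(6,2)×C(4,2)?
C(6,2)×C(4,2)

Working:
C(11,2)×C(8,2)=1,540, C(6,2)×C(4,2)=90.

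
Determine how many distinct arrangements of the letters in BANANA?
60

Word has 6 letters (B=1, A=3, N=2). Arrangements: 6!/Π(k!) = 60.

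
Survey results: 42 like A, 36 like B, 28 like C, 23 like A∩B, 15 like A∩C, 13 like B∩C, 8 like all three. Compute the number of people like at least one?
|A∪B∪C| = 42+36+28-23-15-13+8 = 63.
Final answer: 63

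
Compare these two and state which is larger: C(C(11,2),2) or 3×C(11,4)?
C(C(11,2),2)=1,485, 3×C(11,4)=990.
Final answer: C(C(11,2),2)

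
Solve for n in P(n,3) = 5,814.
19
P(n,3) = n(n−1)(n−2) is increasing in n; n(n−1)(n−2) ≈ (n−1)^3 = 5,814 gives n ≈ 19.0. Check: P(17,3) = 4,080, P(18,3) = 4,896, P(19,3) = 5,814 ✓. So n = 19.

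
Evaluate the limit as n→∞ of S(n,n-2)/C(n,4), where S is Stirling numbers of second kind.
The leading term of S(n,n-2) as a polynomial in n is (3)!!·C(n,4), so the ratio → (3)!! = 3.

Answer: 3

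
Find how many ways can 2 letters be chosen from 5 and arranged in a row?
20

Explanation: P(5,2) = 5!/(5-2)! = 20.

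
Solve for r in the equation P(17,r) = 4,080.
P(17,r) = 17·16·…·(17−r+1), a product of r factors. Multiplying down from 17: 17 = 17; 17·16 = 272; 17·16·15 = 4,080 ✓ (3 factors). So r = 3.

Answer: 3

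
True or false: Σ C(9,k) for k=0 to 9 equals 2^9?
True
Binomial theorem: Σ C(9,k) = (1+1)^9 = 2^9 = 512; RHS 2^9 = 512.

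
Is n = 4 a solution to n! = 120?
No

Solution: 4! = 4·3! = 4·6 = 24, which does not equal 120.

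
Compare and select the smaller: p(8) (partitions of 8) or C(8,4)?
Pentagonal recurrence p(n) = p(n−1) + p(n−2) − p(n−5) − p(n−7) + …: p(8) = p(7) + p(6) − p(3) − p(1) = 15 + 11 − 3 − 1 = 22; C(8,4) = 70.
Final answer: p(8)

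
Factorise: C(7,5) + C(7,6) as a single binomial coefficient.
By Pascal's identity: C(7,5) + C(7,6) = C(8,6) = 28.
Final answer: C(8,6)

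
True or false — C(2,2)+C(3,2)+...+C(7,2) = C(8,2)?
False

Working:
Hockey stick identity gives Σ = C(8,3) = 56; RHS C(8,2) = 28.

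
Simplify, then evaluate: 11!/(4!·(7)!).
330

This is C(11,4) = 330.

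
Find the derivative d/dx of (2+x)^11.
11(2+x)^10

Working:
Using the power rule: d/dx (2+x)^11 = 11(2+x)^{10}.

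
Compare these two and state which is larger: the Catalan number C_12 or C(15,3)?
C_12

Working:
C_12 = C(24,12)/(12+1) = 2,704,156/13 = 208,012; C(15,3) = 455.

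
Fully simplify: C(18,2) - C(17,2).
17

Working:
C(18,2) - C(17,2) = C(17,1) = 17.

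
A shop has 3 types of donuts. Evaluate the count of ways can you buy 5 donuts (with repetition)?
21

Reasoning: Stars and bars: C(5+3-1, 5) = C(7, 5) = 21.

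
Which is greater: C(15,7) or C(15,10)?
C(15,7)=6,435, C(15,10)=3,003.
Final answer: C(15,7)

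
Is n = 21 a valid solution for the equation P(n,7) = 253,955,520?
P(21,7) = 21·20·19·18·17·16·15 = 586,051,200, which does not equal 253,955,520.
Final answer: No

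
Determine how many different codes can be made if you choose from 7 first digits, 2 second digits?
By the multiplication principle: 7 × 2 = 14.
Final answer: 14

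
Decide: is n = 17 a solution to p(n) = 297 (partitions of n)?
Yes

Solution: Pentagonal recurrence p(n) = p(n−1) + p(n−2) − p(n−5) − p(n−7) + …: p(17) = p(16) + p(15) − p(12) − p(10) + p(5) + p(2) = 231 + 176 − 77 − 42 + 7 + 2 = 297, which equals 297.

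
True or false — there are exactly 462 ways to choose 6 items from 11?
True

Explanation: C(11,6) = 462.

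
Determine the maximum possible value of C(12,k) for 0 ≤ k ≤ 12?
924

Working:
Maximum at k = 6: C(12,6) = 924.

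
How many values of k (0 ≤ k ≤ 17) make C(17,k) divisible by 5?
6

Solution: Checking C(17,k) mod 5 for k = 0..17: divisible at k = 3, 4, 8, 9, 13, 14. That's 6 values.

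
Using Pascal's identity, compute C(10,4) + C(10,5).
462
C(10,4) + C(10,5) = C(11,5) = 462.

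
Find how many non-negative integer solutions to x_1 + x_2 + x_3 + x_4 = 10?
286

Reasoning: C(10+4-1, 4-1) = 286.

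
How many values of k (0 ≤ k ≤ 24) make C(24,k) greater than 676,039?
9

Reasoning: Row 24 is unimodal and symmetric about k=24/2. C(24,7)=346,104 ≤ 676,039; C(24,8)=735,471 > 676,039; by symmetry C(24,k) > 676,039 for k = 8..16. That's 16 - 8 + 1 = 9 values.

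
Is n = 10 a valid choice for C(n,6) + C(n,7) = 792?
No

C(10,6) + C(10,7) = 210 + 120 = 330, which does not equal 792.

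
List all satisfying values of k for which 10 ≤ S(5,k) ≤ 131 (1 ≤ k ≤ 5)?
2, 3, 4
S(5,1)=1; S(5,2)=15; S(5,3)=25; S(5,4)=10; S(5,5)=1. So valid k = 2, 3, 4.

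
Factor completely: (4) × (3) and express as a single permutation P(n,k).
P(4,2) = 4!/(2)!

Explanation: Product of 2 consecutive descending integers starting at 4: P(4,2) = 4!/2! = 12.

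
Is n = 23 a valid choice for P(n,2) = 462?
P(23,2) = 23·22 = 506, which does not equal 462.

Answer: No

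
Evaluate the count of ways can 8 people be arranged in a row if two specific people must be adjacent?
Treat pair as unit: (8-1)! arrangements × 2 internal orders = 10,080.
Final answer: 10,080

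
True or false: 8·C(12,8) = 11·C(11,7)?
False

Reasoning: Absorption identity k·C(n,k) = n·C(n-1,k-1). LHS = 8·495 = 3,960; RHS = 11·330 = 3,630.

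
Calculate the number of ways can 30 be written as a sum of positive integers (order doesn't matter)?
5,604
Pentagonal recurrence p(n) = p(n−1) + p(n−2) − p(n−5) − p(n−7) + …: p(30) = p(29) + p(28) − p(25) − p(23) + p(18) + p(15) − p(8) − p(4) = 4,565 + 3,718 − 1,958 − 1,255 + 385 + 176 − 22 − 5 = 5,604.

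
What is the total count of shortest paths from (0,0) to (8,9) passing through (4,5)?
8,820

Working:
To (4,5): C(9,4)=126. From there: C(8,4)=70. Total: 8,820.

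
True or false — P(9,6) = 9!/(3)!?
Permutation formula P(n,k) = n!/(n-k)!: 9!/3! = 362,880/6 = 60,480 = P(9,6). The statement holds.
Final answer: True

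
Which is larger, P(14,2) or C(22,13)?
C(22,13)

Working:
P(14,2)=182, C(22,13)=497,420.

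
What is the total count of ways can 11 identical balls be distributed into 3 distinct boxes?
78

Reasoning: C(11+3-1, 3-1) = C(13, 2) = 78.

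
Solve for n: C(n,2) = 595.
35

Working:
C(n,2) = n(n−1)/2! is increasing in n, and n(n−1) = 2!·595 = 1,190 ≈ (n−0.5)^2 gives n ≈ 35.0. Check: C(33,2) = 528, C(34,2) = 561, C(35,2) = 595 ✓. So n = 35.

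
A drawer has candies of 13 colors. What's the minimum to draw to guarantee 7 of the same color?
79

Solution: Worst case: 6 of each = 78. One more: 79.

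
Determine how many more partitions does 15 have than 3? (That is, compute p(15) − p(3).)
173

Reasoning: Pentagonal recurrence p(n) = p(n−1) + p(n−2) − p(n−5) − p(n−7) + …: p(15) = p(14) + p(13) − p(10) − p(8) + p(3) + p(0) = 135 + 101 − 42 − 22 + 3 + 1 = 176.
p(3) = p(2) + p(1) = 2 + 1 = 3.
Difference = 176 − 3 = 173.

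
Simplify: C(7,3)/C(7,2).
5/3
C(n,k+1)/C(n,k) = (n−k)/(k+1). Here (7−2)/(2+1) = 5/3 = 5/3.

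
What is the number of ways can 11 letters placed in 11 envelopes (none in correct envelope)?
14,684,570

Working:
Using D(n) = (n-1)[D(n-1) + D(n-2)]:
D(11) = (11-1) × [D(10) + D(9)]
      = 10 × [1334961 + 133496]
      = 10 × 1468457
      = 14,684,570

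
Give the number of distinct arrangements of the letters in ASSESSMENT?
75,600

Reasoning: Word has 10 letters (A=1, S=4, E=2, M=1, N=1, T=1). Arrangements: 10!/Π(k!) = 75,600.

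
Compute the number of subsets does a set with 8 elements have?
256

Working:
Each element can be included or excluded: 2^8 = 256.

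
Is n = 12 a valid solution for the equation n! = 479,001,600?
Yes

Working:
12! = 12·11! = 12·39,916,800 = 479,001,600, which equals 479,001,600.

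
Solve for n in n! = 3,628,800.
10

Solution: n! is strictly increasing. 8! = 40,320, 9! = 362,880, 10! = 3,628,800 ✓. So n = 10.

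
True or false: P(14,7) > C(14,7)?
True

Working:
P(14,7) = 17,297,280 and C(14,7) = 3,432; P(n,r) = r! × C(n,r) so P > C whenever r ≥ 2.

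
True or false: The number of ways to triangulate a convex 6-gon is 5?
False

Triangulations of a convex 6-gon are counted by the Catalan number C_4: C_4 = C(8,4)/(4+1) = 70/5 = 14.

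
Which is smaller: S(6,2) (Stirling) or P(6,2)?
P(6,2)

Working:
S(6,2) = 2·S(5,2) + S(5,1) = 2·15 + 1 = 31; P(6,2) = 30.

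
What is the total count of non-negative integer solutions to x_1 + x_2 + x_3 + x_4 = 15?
816

Reasoning: C(15+4-1, 4-1) = 816.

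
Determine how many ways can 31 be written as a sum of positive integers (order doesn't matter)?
6,842

Explanation: Pentagonal recurrence p(n) = p(n−1) + p(n−2) − p(n−5) − p(n−7) + …: p(31) = p(30) + p(29) − p(26) − p(24) + p(19) + p(16) − p(9) − p(5) = 5,604 + 4,565 − 2,436 − 1,575 + 490 + 231 − 30 − 7 = 6,842.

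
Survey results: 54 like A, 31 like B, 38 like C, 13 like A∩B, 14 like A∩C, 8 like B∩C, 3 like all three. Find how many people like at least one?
91

Reasoning: |A∪B∪C| = 54+31+38-13-14-8+3 = 91.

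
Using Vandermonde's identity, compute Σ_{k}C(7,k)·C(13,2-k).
190

Working:
= C(7+13,2) = C(20,2) = 190.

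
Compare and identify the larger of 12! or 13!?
12!=479,001,600, 13!=6,227,020,800. 13! > 12!.
Final answer: 13!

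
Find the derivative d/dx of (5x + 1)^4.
20(5x + 1)^3

Explanation: Chain rule: 4(5x+1)^{3} × 5 = 20(5x+1)^{3}.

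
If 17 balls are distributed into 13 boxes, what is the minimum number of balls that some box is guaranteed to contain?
2

Working:
Pigeonhole: ⌈17/13⌉ = 2.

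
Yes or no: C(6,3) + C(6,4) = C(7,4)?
Yes

Reasoning: Pascal's identity: LHS = 20 + 15 = 35; RHS = C(7,4) = 35. Both sides agree, so the statement holds.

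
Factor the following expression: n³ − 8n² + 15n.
n(n − 3)(n − 5)

Solution: n³ − 8n² + 15n = n(n² − 8n + 15) = n(n − 3)(n − 5).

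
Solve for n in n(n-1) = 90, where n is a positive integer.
10

Solution: n² − n − 90 = 0, so n = (1 ± √(1 + 4·90))/2 = (1 ± √361)/2 = (1 ± 19)/2, i.e. n = 10 or n = -9. Taking the positive root, n = 10 (check: 10×9 = 90).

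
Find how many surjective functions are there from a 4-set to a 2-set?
14

Reasoning: Onto functions = 2! × S(4,2)
First compute S(4,2) via recurrence:
Using the Stirling recurrence: S(n,k) = k·S(n-1,k) + S(n-1,k-1)
S(4,2) = 2·S(3,2) + S(3,1)
         = 2·3 + 1
         = 6 + 1
         = 7
Then: 2 × 7 = 14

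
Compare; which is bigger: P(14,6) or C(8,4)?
P(14,6)=2,162,160, C(8,4)=70.

Answer: P(14,6)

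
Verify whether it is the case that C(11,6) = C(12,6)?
False

Solution: LHS = C(11,6) = 462; RHS = C(12,6) = 924. 462 ≠ 924, so the statement does not hold.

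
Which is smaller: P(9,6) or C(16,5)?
C(16,5)

P(9,6)=60,480, C(16,5)=4,368.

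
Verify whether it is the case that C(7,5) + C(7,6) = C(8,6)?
True

Explanation: Pascal's identity: LHS = 21 + 7 = 28; RHS = C(8,6) = 28. Both sides agree, so the statement holds.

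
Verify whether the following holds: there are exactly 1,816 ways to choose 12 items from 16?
False
C(16,12) = 1,820 ≠ 1816.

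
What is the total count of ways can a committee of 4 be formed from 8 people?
70
C(8,4) = 8! / (4! × (8-4)!)
         = 8! / (4! × 4!)
         = 70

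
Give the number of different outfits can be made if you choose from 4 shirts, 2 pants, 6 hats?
48

Solution: By the multiplication principle: 4 × 2 × 6 = 48.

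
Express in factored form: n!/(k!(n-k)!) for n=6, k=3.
C(6,3) = 20
This is the binomial coefficient C(6,3) = 20.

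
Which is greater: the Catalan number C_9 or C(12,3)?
C_9

Reasoning: C_9 = C(18,9)/(9+1) = 48,620/10 = 4,862; C(12,3) = 220.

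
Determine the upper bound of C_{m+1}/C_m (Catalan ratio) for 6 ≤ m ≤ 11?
46/13

Explanation: C_{m+1}/C_m = 2(2m+1)/(m+2), which increases with m. Maximum at m = 11: 2·23/13 = 46/13.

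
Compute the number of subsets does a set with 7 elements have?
128
Each element can be included or excluded: 2^7 = 128.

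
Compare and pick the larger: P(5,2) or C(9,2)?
C(9,2)
P(5,2)=20, C(9,2)=36.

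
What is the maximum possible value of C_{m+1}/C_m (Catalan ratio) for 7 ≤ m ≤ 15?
62/17
C_{m+1}/C_m = 2(2m+1)/(m+2), which increases with m. Maximum at m = 15: 2·31/17 = 62/17.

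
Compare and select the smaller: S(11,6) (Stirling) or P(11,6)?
S(11,6)

Solution: S(11,6) = 6·S(10,6) + S(10,5) = 6·22,827 + 42,525 = 179,487; P(11,6) = 332,640.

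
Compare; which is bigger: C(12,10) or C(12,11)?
C(12,10)=66, C(12,11)=12.
Final answer: C(12,10)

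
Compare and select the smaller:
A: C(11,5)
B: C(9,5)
B

Working:
A=C(11,5)=462, B=C(9,5)=126.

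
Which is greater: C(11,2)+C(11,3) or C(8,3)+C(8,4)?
First=220, Second=126.

Answer: C(11,2)+C(11,3)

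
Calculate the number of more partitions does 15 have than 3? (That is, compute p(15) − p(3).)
173
Pentagonal recurrence p(n) = p(n−1) + p(n−2) − p(n−5) − p(n−7) + …: p(15) = p(14) + p(13) − p(10) − p(8) + p(3) + p(0) = 135 + 101 − 42 − 22 + 3 + 1 = 176.
p(3) = p(2) + p(1) = 2 + 1 = 3.
Difference = 176 − 3 = 173.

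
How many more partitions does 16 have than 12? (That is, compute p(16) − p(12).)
154

Explanation: Pentagonal recurrence p(n) = p(n−1) + p(n−2) − p(n−5) − p(n−7) + …: p(16) = p(15) + p(14) − p(11) − p(9) + p(4) + p(1) = 176 + 135 − 56 − 30 + 5 + 1 = 231.
p(12) = p(11) + p(10) − p(7) − p(5) + p(0) = 56 + 42 − 15 − 7 + 1 = 77.
Difference = 231 − 77 = 154.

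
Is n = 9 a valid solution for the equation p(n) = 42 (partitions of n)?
No

Reasoning: Pentagonal recurrence p(n) = p(n−1) + p(n−2) − p(n−5) − p(n−7) + …: p(9) = p(8) + p(7) − p(4) − p(2) = 22 + 15 − 5 − 2 = 30, which does not equal 42.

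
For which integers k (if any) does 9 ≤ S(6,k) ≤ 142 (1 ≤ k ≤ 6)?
2, 3, 4, 5

Explanation: S(6,1)=1; S(6,2)=31; S(6,3)=90; S(6,4)=65; S(6,5)=15; S(6,6)=1. So valid k = 2, 3, 4, 5.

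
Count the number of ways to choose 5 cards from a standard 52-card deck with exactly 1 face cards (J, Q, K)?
1,096,680

Explanation: 12 face cards and 40 non-face cards: C(12,1) × C(40,4) = 12 × 91,390 = 1,096,680.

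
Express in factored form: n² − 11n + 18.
(n − 2)(n − 9)

Reasoning: Seek roots whose sum is 11 and product is 18: (2, 9). So n² − 11n + 18 = (n − 2)(n − 9).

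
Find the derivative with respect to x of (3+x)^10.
10(3+x)^9

Reasoning: Using the power rule: d/dx (3+x)^10 = 10(3+x)^{9}.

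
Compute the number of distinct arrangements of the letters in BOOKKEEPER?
Word has 10 letters (B=1, O=2, K=2, E=3, P=1, R=1). Arrangements: 10!/Π(k!) = 151,200.

Answer: 151,200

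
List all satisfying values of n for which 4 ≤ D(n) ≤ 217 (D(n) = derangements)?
4, 5

Reasoning: Using D(n) = (n−1)[D(n−1) + D(n−2)] with D(1)=0, D(2)=1: D(3)=2; D(4)=9; D(5)=44; D(6)=265. So valid n = 4, 5.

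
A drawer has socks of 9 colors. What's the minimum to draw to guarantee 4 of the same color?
28
Worst case: 3 of each = 27. One more: 28.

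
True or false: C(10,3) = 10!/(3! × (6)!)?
False

The correct denominator is 3!×7!, giving C(10,3) = 120; the stated RHS is 10!/(3!×6!) = 840 ≠ 120, so the statement does not hold.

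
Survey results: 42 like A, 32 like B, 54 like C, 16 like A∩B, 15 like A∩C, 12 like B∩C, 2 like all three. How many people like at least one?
87

Reasoning: |A∪B∪C| = 42+32+54-16-15-12+2 = 87.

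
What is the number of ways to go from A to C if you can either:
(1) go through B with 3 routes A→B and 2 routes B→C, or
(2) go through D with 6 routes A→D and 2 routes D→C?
18

Working:
Route via B: 3×2=6. Route via D: 6×2=12. Total: 18.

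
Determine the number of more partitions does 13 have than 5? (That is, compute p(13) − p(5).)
Pentagonal recurrence p(n) = p(n−1) + p(n−2) − p(n−5) − p(n−7) + …: p(13) = p(12) + p(11) − p(8) − p(6) + p(1) = 77 + 56 − 22 − 11 + 1 = 101.
p(5) = p(4) + p(3) − p(0) = 5 + 3 − 1 = 7.
Difference = 101 − 7 = 94.
Final answer: 94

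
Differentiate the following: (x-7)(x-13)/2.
(2x - 20)/2

Explanation: d/dx[(x-7)(x-13)] = (x-13) + (x-7) = 2x - 20. Dividing by 2 gives (2x - 20)/2.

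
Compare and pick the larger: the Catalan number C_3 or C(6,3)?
C(6,3)
C_3 = C(6,3)/(3+1) = 20/4 = 5; C(6,3) = 20.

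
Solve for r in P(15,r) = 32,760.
4

Explanation: P(15,r) = 15·14·…·(15−r+1), a product of r factors. Multiplying down from 15: 15 = 15; 15·14 = 210; 15·14·13 = 2,730; 15·14·13·12 = 32,760 ✓ (4 factors). So r = 4.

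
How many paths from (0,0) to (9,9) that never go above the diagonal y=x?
4,862

Working:
Counted by the Catalan number C_9: C_9 = C(18,9)/(9+1) = 48,620/10 = 4,862.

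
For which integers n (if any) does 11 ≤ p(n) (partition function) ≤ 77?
Tabulating p(n) via p(n) = p(n−1) + p(n−2) − p(n−5) − p(n−7) + …: p(5)=7; p(6)=11; p(7)=15; p(8)=22; p(9)=30; p(10)=42; p(11)=56; p(12)=77; p(13)=101. So valid n = 6, 7, 8, 9, 10, 11, 12.

Answer: 6, 7, 8, 9, 10, 11, 12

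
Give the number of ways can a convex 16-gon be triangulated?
Using the Catalan number formula: C_n = C(2n, n) / (n+1)
C_14 = C(28, 14) / (14+1)
     = 40116600 / 15
     = 2,674,440
Final answer: 2,674,440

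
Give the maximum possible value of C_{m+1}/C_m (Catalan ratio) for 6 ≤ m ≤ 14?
29/8

Solution: C_{m+1}/C_m = 2(2m+1)/(m+2), which increases with m. Maximum at m = 14: 2·29/16 = 29/8.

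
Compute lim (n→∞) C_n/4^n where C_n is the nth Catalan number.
0
C_n ~ 4^n/(n^(3/2)√π), so n^0·C_n/4^n ~ n^(0 − 3/2)/√π → 0.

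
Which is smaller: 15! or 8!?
8!
15!=1,307,674,368,000, 8!=40,320. 15! > 8!.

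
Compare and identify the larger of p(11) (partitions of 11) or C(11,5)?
C(11,5)
Pentagonal recurrence p(n) = p(n−1) + p(n−2) − p(n−5) − p(n−7) + …: p(11) = p(10) + p(9) − p(6) − p(4) = 42 + 30 − 11 − 5 = 56; C(11,5) = 462.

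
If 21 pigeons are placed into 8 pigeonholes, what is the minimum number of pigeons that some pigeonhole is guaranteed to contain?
3

Explanation: Pigeonhole: ⌈21/8⌉ = 3.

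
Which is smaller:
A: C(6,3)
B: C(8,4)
A=C(6,3)=20, B=C(8,4)=70.

Answer: A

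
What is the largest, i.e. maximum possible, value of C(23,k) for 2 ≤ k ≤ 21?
1,352,078

C(23,k) is maximised at the centre of the row: C(23,11) = 1,352,078.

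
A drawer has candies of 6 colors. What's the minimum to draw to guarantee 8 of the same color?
43

Reasoning: Worst case: 7 of each = 42. One more: 43.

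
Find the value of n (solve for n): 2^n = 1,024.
2^10 = 1,024, so n = 10.

Answer: 10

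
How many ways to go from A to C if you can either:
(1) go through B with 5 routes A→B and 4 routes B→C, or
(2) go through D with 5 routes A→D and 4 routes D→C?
40

Route via B: 5×4=20. Route via D: 5×4=20. Total: 40.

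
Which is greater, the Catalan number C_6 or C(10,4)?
C(10,4)

Explanation: C_6 = C(12,6)/(6+1) = 924/7 = 132; C(10,4) = 210.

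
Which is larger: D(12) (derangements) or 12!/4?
D(12)

Working:
D(12) = (12-1)·[D(11) + D(10)] = 11·[14,684,570 + 1,334,961] = 176,214,841; 12!/4 = 479,001,600/4 = 119,750,400.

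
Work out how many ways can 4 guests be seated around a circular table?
6

Circular arrangements: (4-1)! = 6.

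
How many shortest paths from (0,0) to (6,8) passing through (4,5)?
1,260

To (4,5): C(9,4)=126. From there: C(5,2)=10. Total: 1,260.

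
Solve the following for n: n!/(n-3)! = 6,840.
20

Reasoning: n!/(n-3)! = n×(n-1)×(n-2), a product of 3 consecutive integers ≈ (n−1)^3. 6,840^(1/3) + 1 ≈ 20.0; check n = 20: 20×19×18 = 6,840 ✓. So n = 20.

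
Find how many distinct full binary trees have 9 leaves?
1,430

Solution: Using the Catalan number formula: C_n = C(2n, n) / (n+1)
C_8 = C(16, 8) / (8+1)
     = 12870 / 9
     = 1,430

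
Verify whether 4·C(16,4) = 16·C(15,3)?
True

Reasoning: Absorption identity k·C(n,k) = n·C(n-1,k-1). LHS = 4·1820 = 7,280; RHS = 16·455 = 7,280.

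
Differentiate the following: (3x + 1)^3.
9(3x + 1)^2

Solution: Chain rule: 3(3x+1)^{2} × 3 = 9(3x+1)^{2}.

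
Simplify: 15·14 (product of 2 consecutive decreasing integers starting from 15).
210

Working:
This is P(15,2) = 15!/(13)! = 210.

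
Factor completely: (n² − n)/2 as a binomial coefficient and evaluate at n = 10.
C(n,2); C(10,2) = 45

Explanation: (n² − n)/2 = n(n−1)/2 = C(n,2). At n = 10: C(10,2) = 45.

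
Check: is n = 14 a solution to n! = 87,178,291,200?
Yes

Explanation: 14! = 14·13! = 14·6,227,020,800 = 87,178,291,200, which equals 87,178,291,200.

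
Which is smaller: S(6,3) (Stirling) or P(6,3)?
S(6,3)

Working:
S(6,3) = 3·S(5,3) + S(5,2) = 3·25 + 15 = 90; P(6,3) = 120.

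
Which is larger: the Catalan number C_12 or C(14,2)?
C_12 = C(24,12)/(12+1) = 2,704,156/13 = 208,012; C(14,2) = 91.
Final answer: C_12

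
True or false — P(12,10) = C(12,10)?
False

Working:
P(12,10) = 239,500,800 but C(12,10) = 66; they differ by a factor of 10! = 3628800, so the statement does not hold.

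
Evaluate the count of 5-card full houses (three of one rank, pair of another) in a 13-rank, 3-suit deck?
468

Triple rank: 13. Triple suits: C(3,3)=1. Pair rank: 12. Pair suits: C(3,2)=3. Total: 468.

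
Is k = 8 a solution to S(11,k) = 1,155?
S(11,8) = 8·S(10,8) + S(10,7) = 8·750 + 5,880 = 11,880, which does not equal 1,155.
Final answer: No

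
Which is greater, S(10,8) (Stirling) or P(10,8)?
S(10,8) = 8·S(9,8) + S(9,7) = 8·36 + 462 = 750; P(10,8) = 1,814,400.

Answer: P(10,8)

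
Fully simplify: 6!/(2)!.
360

Solution: This equals 6×5×...×3 = 360.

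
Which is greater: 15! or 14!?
15!

Reasoning: 15!=1,307,674,368,000, 14!=87,178,291,200. 15! > 14!.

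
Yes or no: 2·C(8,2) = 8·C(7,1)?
Absorption identity k·C(n,k) = n·C(n-1,k-1). LHS = 2·28 = 56; RHS = 8·7 = 56.

Answer: Yes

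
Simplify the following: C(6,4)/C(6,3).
3/4

C(n,k+1)/C(n,k) = (n−k)/(k+1). Here (6−3)/(3+1) = 3/4 = 3/4.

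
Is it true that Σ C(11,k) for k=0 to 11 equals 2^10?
False

Binomial theorem: Σ C(11,k) = (1+1)^11 = 2^11 = 2,048; RHS 2^10 = 1,024.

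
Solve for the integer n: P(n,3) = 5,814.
19

Explanation: P(n,3) = n(n−1)(n−2) is increasing in n; n(n−1)(n−2) ≈ (n−1)^3 = 5,814 gives n ≈ 19.0. Check: P(17,3) = 4,080, P(18,3) = 4,896, P(19,3) = 5,814 ✓. So n = 19.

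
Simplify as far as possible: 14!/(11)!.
2,184

Working:
This equals 14×13×12 = 2,184.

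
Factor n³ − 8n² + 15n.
n(n − 3)(n − 5)

Explanation: n³ − 8n² + 15n = n(n² − 8n + 15) = n(n − 3)(n − 5).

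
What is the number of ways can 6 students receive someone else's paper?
265
Using D(n) = (n-1)[D(n-1) + D(n-2)]:
D(6) = (6-1) × [D(5) + D(4)]
      = 5 × [44 + 9]
      = 5 × 53
      = 265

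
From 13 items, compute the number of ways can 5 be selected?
C(13,5) = 13! / (5! × (13-5)!)
         = 13! / (5! × 8!)
         = 1,287

Answer: 1,287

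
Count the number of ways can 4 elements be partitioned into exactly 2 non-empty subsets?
7

Working:
This equals S(4,2), the Stirling number of the 2nd kind.
Using the Stirling recurrence: S(n,k) = k·S(n-1,k) + S(n-1,k-1)
S(4,2) = 2·S(3,2) + S(3,1)
         = 2·3 + 1
         = 6 + 1
         = 7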